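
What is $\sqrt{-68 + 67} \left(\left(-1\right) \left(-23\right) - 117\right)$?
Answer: $- 94 i \approx - 94.0 i$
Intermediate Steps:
$\sqrt{-68 + 67} \left(\left(-1\right) \left(-23\right) - 117\right) = \sqrt{-1} \left(23 - 117\right) = i \left(-94\right) = - 94 i$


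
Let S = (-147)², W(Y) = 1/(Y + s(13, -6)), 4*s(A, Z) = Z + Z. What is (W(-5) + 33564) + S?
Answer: 441383/8 ≈ 55173.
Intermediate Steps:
s(A, Z) = Z/2 (s(A, Z) = (Z + Z)/4 = (2*Z)/4 = Z/2)
W(Y) = 1/(-3 + Y) (W(Y) = 1/(Y + (½)*(-6)) = 1/(Y - 3) = 1/(-3 + Y))
S = 21609
(W(-5) + 33564) + S = (1/(-3 - 5) + 33564) + 21609 = (1/(-8) + 33564) + 21609 = (-⅛ + 33564) + 21609 = 268511/8 + 21609 = 441383/8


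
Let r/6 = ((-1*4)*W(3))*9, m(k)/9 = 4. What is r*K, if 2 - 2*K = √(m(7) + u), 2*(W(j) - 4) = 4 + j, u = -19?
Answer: -1620 + 810*√17 ≈ 1719.7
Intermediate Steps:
m(k) = 36 (m(k) = 9*4 = 36)
W(j) = 6 + j/2 (W(j) = 4 + (4 + j)/2 = 4 + (2 + j/2) = 6 + j/2)
K = 1 - √17/2 (K = 1 - √(36 - 19)/2 = 1 - √17/2 ≈ -1.0616)
r = -1620 (r = 6*(((-1*4)*(6 + (½)*3))*9) = 6*(-4*(6 + 3/2)*9) = 6*(-4*15/2*9) = 6*(-30*9) = 6*(-270) = -1620)
r*K = -1620*(1 - √17/2) = -1620 + 810*√17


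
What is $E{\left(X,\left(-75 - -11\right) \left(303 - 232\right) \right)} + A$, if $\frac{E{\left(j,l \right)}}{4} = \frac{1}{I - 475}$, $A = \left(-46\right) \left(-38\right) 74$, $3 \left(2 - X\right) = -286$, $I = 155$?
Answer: $\frac{10348159}{80} \approx 1.2935 \cdot 10^{5}$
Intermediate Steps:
$X = \frac{292}{3}$ ($X = 2 - - \frac{286}{3} = 2 + \frac{286}{3} = \frac{292}{3} \approx 97.333$)
$A = 129352$ ($A = 1748 \cdot 74 = 129352$)
$E{\left(j,l \right)} = - \frac{1}{80}$ ($E{\left(j,l \right)} = \frac{4}{155 - 475} = \frac{4}{-320} = 4 \left(- \frac{1}{320}\right) = - \frac{1}{80}$)
$E{\left(X,\left(-75 - -11\right) \left(303 - 232\right) \right)} + A = - \frac{1}{80} + 129352 = \frac{10348159}{80}$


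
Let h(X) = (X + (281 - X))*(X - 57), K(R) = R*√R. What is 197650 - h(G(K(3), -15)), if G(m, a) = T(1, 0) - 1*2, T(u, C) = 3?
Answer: 213386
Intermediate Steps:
K(R) = R^(3/2)
G(m, a) = 1 (G(m, a) = 3 - 1*2 = 3 - 2 = 1)
h(X) = -16017 + 281*X (h(X) = 281*(-57 + X) = -16017 + 281*X)
197650 - h(G(K(3), -15)) = 197650 - (-16017 + 281*1) = 197650 - (-16017 + 281) = 197650 - 1*(-15736) = 197650 + 15736 = 213386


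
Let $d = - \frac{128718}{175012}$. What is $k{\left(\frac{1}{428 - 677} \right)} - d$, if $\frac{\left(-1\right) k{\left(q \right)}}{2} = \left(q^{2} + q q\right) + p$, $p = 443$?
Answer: $- \frac{4802967149981}{5425459506} \approx -885.26$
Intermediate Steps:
$d = - \frac{64359}{87506}$ ($d = \left(-128718\right) \frac{1}{175012} = - \frac{64359}{87506} \approx -0.73548$)
$k{\left(q \right)} = -886 - 4 q^{2}$ ($k{\left(q \right)} = - 2 \left(\left(q^{2} + q q\right) + 443\right) = - 2 \left(\left(q^{2} + q^{2}\right) + 443\right) = - 2 \left(2 q^{2} + 443\right) = - 2 \left(443 + 2 q^{2}\right) = -886 - 4 q^{2}$)
$k{\left(\frac{1}{428 - 677} \right)} - d = \left(-886 - 4 \left(\frac{1}{428 - 677}\right)^{2}\right) - - \frac{64359}{87506} = \left(-886 - 4 \left(\frac{1}{-249}\right)^{2}\right) + \frac{64359}{87506} = \left(-886 - 4 \left(- \frac{1}{249}\right)^{2}\right) + \frac{64359}{87506} = \left(-886 - \frac{4}{62001}\right) + \frac{64359}{87506} = - \frac{54932890}{62001} + \frac{64359}{87506} = - \frac{4802967149981}{5425459506}$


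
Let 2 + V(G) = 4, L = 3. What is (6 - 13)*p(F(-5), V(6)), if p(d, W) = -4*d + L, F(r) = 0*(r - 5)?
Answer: -21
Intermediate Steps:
V(G) = 2 (V(G) = -2 + 4 = 2)
F(r) = 0 (F(r) = 0*(-5 + r) = 0)
p(d, W) = 3 - 4*d (p(d, W) = -4*d + 3 = 3 - 4*d)
(6 - 13)*p(F(-5), V(6)) = (6 - 13)*(3 - 4*0) = -7*(3 + 0) = -7*3 = -21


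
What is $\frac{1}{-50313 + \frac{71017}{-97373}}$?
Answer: $- \frac{97373}{4899198766} \approx -1.9875 \cdot 10^{-5}$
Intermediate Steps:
$\frac{1}{-50313 + \frac{71017}{-97373}} = \frac{1}{-50313 + 71017 \left(- \frac{1}{97373}\right)} = \frac{1}{-50313 - \frac{71017}{97373}} = \frac{1}{- \frac{4899198766}{97373}} = - \frac{97373}{4899198766}$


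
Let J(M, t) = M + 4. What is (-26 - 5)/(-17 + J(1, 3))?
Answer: 31/12 ≈ 2.5833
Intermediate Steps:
J(M, t) = 4 + M
(-26 - 5)/(-17 + J(1, 3)) = (-26 - 5)/(-17 + (4 + 1)) = -31/(-17 + 5) = -31/(-12) = -31*(-1/12) = 31/12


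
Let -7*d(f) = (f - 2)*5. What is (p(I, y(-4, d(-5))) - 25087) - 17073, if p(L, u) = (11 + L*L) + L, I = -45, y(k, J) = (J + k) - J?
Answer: -40169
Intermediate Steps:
d(f) = 10/7 - 5*f/7 (d(f) = -(f - 2)*5/7 = -(-2 + f)*5/7 = -(-10 + 5*f)/7 = 10/7 - 5*f/7)
y(k, J) = k
p(L, u) = 11 + L + L² (p(L, u) = (11 + L²) + L = 11 + L + L²)
(p(I, y(-4, d(-5))) - 25087) - 17073 = ((11 - 45 + (-45)²) - 25087) - 17073 = ((11 - 45 + 2025) - 25087) - 17073 = (1991 - 25087) - 17073 = -23096 - 17073 = -40169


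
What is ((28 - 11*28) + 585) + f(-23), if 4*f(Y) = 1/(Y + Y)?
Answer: 56119/184 ≈ 304.99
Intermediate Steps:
f(Y) = 1/(8*Y) (f(Y) = 1/(4*(Y + Y)) = 1/(4*((2*Y))) = (1/(2*Y))/4 = 1/(8*Y))
((28 - 11*28) + 585) + f(-23) = ((28 - 11*28) + 585) + (⅛)/(-23) = ((28 - 308) + 585) + (⅛)*(-1/23) = (-280 + 585) - 1/184 = 305 - 1/184 = 56119/184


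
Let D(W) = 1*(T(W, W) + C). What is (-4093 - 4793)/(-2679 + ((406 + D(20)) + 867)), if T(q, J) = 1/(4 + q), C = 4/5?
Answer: 1066320/168619 ≈ 6.3238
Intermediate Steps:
C = ⅘ (C = 4*(⅕) = ⅘ ≈ 0.80000)
D(W) = ⅘ + 1/(4 + W) (D(W) = 1*(1/(4 + W) + ⅘) = 1*(⅘ + 1/(4 + W)) = ⅘ + 1/(4 + W))
(-4093 - 4793)/(-2679 + ((406 + D(20)) + 867)) = (-4093 - 4793)/(-2679 + ((406 + (21 + 4*20)/(5*(4 + 20))) + 867)) = -8886/(-2679 + ((406 + (⅕)*(21 + 80)/24) + 867)) = -8886/(-2679 + ((406 + (⅕)*(1/24)*101) + 867)) = -8886/(-2679 + ((406 + 101/120) + 867)) = -8886/(-2679 + (48821/120 + 867)) = -8886/(-2679 + 152861/120) = -8886/(-168619/120) = -8886*(-120/168619) = 1066320/168619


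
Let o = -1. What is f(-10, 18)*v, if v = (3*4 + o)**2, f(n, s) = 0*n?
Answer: 0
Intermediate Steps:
f(n, s) = 0
v = 121 (v = (3*4 - 1)**2 = (12 - 1)**2 = 11**2 = 121)
f(-10, 18)*v = 0*121 = 0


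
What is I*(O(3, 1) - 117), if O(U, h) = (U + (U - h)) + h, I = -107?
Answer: 11877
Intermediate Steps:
O(U, h) = 2*U (O(U, h) = (-h + 2*U) + h = 2*U)
I*(O(3, 1) - 117) = -107*(2*3 - 117) = -107*(6 - 117) = -107*(-111) = 11877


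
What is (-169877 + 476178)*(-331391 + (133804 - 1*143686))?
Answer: -104532261173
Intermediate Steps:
(-169877 + 476178)*(-331391 + (133804 - 1*143686)) = 306301*(-331391 + (133804 - 143686)) = 306301*(-331391 - 9882) = 306301*(-341273) = -104532261173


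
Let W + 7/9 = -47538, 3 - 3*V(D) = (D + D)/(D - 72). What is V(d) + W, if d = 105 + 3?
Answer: -427858/9 ≈ -47540.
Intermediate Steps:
d = 108
V(D) = 1 - 2*D/(3*(-72 + D)) (V(D) = 1 - (D + D)/(3*(D - 72)) = 1 - 2*D/(3*(-72 + D)))
W = -427849/9 (W = -7/9 - 47538 = -427849/9 ≈ -47539.)
V(d) + W = (-216 + 108)/(3*(-72 + 108)) - 427849/9 = (⅓)*(-108)/36 - 427849/9 = (⅓)*(1/36)*(-108) - 427849/9 = -1 - 427849/9 = -427858/9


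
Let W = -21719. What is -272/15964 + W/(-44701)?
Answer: 83640861/178401691 ≈ 0.46883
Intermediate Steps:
-272/15964 + W/(-44701) = -272/15964 - 21719/(-44701) = -272*1/15964 - 21719*(-1/44701) = -68/3991 + 21719/44701 = 83640861/178401691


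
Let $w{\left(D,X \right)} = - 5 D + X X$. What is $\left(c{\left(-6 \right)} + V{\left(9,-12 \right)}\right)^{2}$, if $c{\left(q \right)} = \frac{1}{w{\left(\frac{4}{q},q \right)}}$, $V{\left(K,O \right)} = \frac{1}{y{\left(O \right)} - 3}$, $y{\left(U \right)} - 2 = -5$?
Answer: $\frac{625}{31329} \approx 0.01995$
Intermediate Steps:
$y{\left(U \right)} = -3$ ($y{\left(U \right)} = 2 - 5 = -3$)
$w{\left(D,X \right)} = X^{2} - 5 D$ ($w{\left(D,X \right)} = - 5 D + X^{2} = X^{2} - 5 D$)
$V{\left(K,O \right)} = - \frac{1}{6}$ ($V{\left(K,O \right)} = \frac{1}{-3 - 3} = \frac{1}{-6} = - \frac{1}{6}$)
$c{\left(q \right)} = \frac{1}{q^{2} - \frac{20}{q}}$ ($c{\left(q \right)} = \frac{1}{q^{2} - 5 \frac{4}{q}} = \frac{1}{q^{2} - \frac{20}{q}}$)
$\left(c{\left(-6 \right)} + V{\left(9,-12 \right)}\right)^{2} = \left(- \frac{6}{-20 + \left(-6\right)^{3}} - \frac{1}{6}\right)^{2} = \left(- \frac{6}{-20 - 216} - \frac{1}{6}\right)^{2} = \left(- \frac{6}{-236} - \frac{1}{6}\right)^{2} = \left(\left(-6\right) \left(- \frac{1}{236}\right) - \frac{1}{6}\right)^{2} = \left(\frac{3}{118} - \frac{1}{6}\right)^{2} = \left(- \frac{25}{177}\right)^{2} = \frac{625}{31329}$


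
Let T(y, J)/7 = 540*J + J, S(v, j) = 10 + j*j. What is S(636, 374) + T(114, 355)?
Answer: 1484271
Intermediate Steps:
S(v, j) = 10 + j²
T(y, J) = 3787*J (T(y, J) = 7*(540*J + J) = 7*(541*J) = 3787*J)
S(636, 374) + T(114, 355) = (10 + 374²) + 3787*355 = (10 + 139876) + 1344385 = 139886 + 1344385 = 1484271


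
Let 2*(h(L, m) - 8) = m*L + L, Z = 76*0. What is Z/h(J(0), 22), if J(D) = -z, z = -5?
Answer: 0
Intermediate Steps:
J(D) = 5 (J(D) = -1*(-5) = 5)
Z = 0
h(L, m) = 8 + L/2 + L*m/2 (h(L, m) = 8 + (m*L + L)/2 = 8 + (L*m + L)/2 = 8 + (L + L*m)/2 = 8 + (L/2 + L*m/2) = 8 + L/2 + L*m/2)
Z/h(J(0), 22) = 0/(8 + (½)*5 + (½)*5*22) = 0/(8 + 5/2 + 55) = 0/(131/2) = 0*(2/131) = 0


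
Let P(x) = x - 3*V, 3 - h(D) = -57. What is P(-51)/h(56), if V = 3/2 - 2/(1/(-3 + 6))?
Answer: -5/8 ≈ -0.62500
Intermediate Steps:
h(D) = 60 (h(D) = 3 - 1*(-57) = 3 + 57 = 60)
V = -9/2 (V = 3*(½) - 2/(1/3) = 3/2 - 2/⅓ = 3/2 - 2*3 = 3/2 - 6 = -9/2 ≈ -4.5000)
P(x) = 27/2 + x (P(x) = x - 3*(-9/2) = x + 27/2 = 27/2 + x)
P(-51)/h(56) = (27/2 - 51)/60 = -75/2*1/60 = -5/8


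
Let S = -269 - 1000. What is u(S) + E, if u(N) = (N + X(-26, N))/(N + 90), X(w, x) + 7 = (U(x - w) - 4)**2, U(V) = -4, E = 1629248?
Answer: 640294868/393 ≈ 1.6292e+6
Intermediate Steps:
X(w, x) = 57 (X(w, x) = -7 + (-4 - 4)**2 = -7 + (-8)**2 = -7 + 64 = 57)
S = -1269
u(N) = (57 + N)/(90 + N) (u(N) = (N + 57)/(N + 90) = (57 + N)/(90 + N))
u(S) + E = (57 - 1269)/(90 - 1269) + 1629248 = -1212/(-1179) + 1629248 = -1/1179*(-1212) + 1629248 = 404/393 + 1629248 = 640294868/393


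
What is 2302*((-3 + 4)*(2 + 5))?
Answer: 16114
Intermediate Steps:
2302*((-3 + 4)*(2 + 5)) = 2302*(1*7) = 2302*7 = 16114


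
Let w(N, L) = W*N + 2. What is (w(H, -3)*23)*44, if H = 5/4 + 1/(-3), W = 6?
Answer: 7590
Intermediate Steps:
H = 11/12 (H = 5*(1/4) + 1*(-1/3) = 5/4 - 1/3 = 11/12 ≈ 0.91667)
w(N, L) = 2 + 6*N (w(N, L) = 6*N + 2 = 2 + 6*N)
(w(H, -3)*23)*44 = ((2 + 6*(11/12))*23)*44 = ((2 + 11/2)*23)*44 = ((15/2)*23)*44 = (345/2)*44 = 7590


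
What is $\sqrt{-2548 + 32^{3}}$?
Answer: $2 \sqrt{7555} \approx 173.84$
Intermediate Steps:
$\sqrt{-2548 + 32^{3}} = \sqrt{-2548 + 32768} = \sqrt{30220} = 2 \sqrt{7555}$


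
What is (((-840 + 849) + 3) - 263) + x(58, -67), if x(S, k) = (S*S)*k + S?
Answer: -225581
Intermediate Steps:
x(S, k) = S + k*S² (x(S, k) = S²*k + S = k*S² + S = S + k*S²)
(((-840 + 849) + 3) - 263) + x(58, -67) = (((-840 + 849) + 3) - 263) + 58*(1 + 58*(-67)) = ((9 + 3) - 263) + 58*(1 - 3886) = (12 - 263) + 58*(-3885) = -251 - 225330 = -225581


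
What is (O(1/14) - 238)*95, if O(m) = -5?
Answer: -23085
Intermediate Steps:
(O(1/14) - 238)*95 = (-5 - 238)*95 = -243*95 = -23085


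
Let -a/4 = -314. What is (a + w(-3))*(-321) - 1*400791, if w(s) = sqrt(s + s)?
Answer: -803967 - 321*I*sqrt(6) ≈ -8.0397e+5 - 786.29*I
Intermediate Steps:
a = 1256 (a = -4*(-314) = 1256)
w(s) = sqrt(2)*sqrt(s) (w(s) = sqrt(2*s) = sqrt(2)*sqrt(s))
(a + w(-3))*(-321) - 1*400791 = (1256 + sqrt(2)*sqrt(-3))*(-321) - 1*400791 = (1256 + sqrt(2)*(I*sqrt(3)))*(-321) - 400791 = (1256 + I*sqrt(6))*(-321) - 400791 = (-403176 - 321*I*sqrt(6)) - 400791 = -803967 - 321*I*sqrt(6)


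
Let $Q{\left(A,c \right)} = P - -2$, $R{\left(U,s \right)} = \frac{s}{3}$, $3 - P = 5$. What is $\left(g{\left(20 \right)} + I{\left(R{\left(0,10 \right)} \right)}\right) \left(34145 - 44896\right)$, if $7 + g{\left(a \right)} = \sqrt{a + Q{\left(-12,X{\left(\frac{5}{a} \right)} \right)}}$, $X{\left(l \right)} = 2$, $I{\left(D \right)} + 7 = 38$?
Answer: $-258024 - 21502 \sqrt{5} \approx -3.061 \cdot 10^{5}$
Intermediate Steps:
$P = -2$ ($P = 3 - 5 = -2$)
$R{\left(U,s \right)} = \frac{s}{3}$ ($R{\left(U,s \right)} = s \frac{1}{3} = \frac{s}{3}$)
$I{\left(D \right)} = 31$ ($I{\left(D \right)} = -7 + 38 = 31$)
$Q{\left(A,c \right)} = 0$ ($Q{\left(A,c \right)} = -2 - -2 = -2 + 2 = 0$)
$g{\left(a \right)} = -7 + \sqrt{a}$ ($g{\left(a \right)} = -7 + \sqrt{a + 0} = -7 + \sqrt{a}$)
$\left(g{\left(20 \right)} + I{\left(R{\left(0,10 \right)} \right)}\right) \left(34145 - 44896\right) = \left(\left(-7 + \sqrt{20}\right) + 31\right) \left(34145 - 44896\right) = \left(\left(-7 + 2 \sqrt{5}\right) + 31\right) \left(-10751\right) = \left(24 + 2 \sqrt{5}\right) \left(-10751\right) = -258024 - 21502 \sqrt{5}$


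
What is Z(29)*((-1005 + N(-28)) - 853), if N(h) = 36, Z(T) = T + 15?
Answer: -80168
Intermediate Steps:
Z(T) = 15 + T
Z(29)*((-1005 + N(-28)) - 853) = (15 + 29)*((-1005 + 36) - 853) = 44*(-969 - 853) = 44*(-1822) = -80168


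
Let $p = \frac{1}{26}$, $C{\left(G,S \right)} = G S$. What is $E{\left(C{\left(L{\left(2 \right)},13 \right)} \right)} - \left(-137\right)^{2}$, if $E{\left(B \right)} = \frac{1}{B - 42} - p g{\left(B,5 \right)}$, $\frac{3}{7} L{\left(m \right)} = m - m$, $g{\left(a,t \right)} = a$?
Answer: $- \frac{788299}{42} \approx -18769.0$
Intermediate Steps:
$L{\left(m \right)} = 0$ ($L{\left(m \right)} = \frac{7 \left(m - m\right)}{3} = \frac{7}{3} \cdot 0 = 0$)
$p = \frac{1}{26} \approx 0.038462$
$E{\left(B \right)} = \frac{1}{-42 + B} - \frac{B}{26}$ ($E{\left(B \right)} = \frac{1}{B - 42} - \frac{B}{26} = \frac{1}{-42 + B} - \frac{B}{26}$)
$E{\left(C{\left(L{\left(2 \right)},13 \right)} \right)} - \left(-137\right)^{2} = \frac{26 - \left(0 \cdot 13\right)^{2} + 42 \cdot 0 \cdot 13}{26 \left(-42 + 0 \cdot 13\right)} - \left(-137\right)^{2} = \frac{26 - 0^{2} + 42 \cdot 0}{26 \left(-42 + 0\right)} - 18769 = \frac{26 - 0 + 0}{26 \left(-42\right)} - 18769 = \frac{1}{26} \left(- \frac{1}{42}\right) \left(26 + 0 + 0\right) - 18769 = \frac{1}{26} \left(- \frac{1}{42}\right) 26 - 18769 = - \frac{1}{42} - 18769 = - \frac{788299}{42}$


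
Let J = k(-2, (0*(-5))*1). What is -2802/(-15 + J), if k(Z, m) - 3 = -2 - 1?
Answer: 934/5 ≈ 186.80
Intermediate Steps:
k(Z, m) = 0 (k(Z, m) = 3 + (-2 - 1) = 3 - 3 = 0)
J = 0
-2802/(-15 + J) = -2802/(-15 + 0) = -2802/(-15) = -1/15*(-2802) = 934/5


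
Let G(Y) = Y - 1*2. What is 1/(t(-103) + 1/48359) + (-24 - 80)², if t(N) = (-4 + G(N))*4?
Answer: 228050152409/21084523 ≈ 10816.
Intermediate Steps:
G(Y) = -2 + Y (G(Y) = Y - 2 = -2 + Y)
t(N) = -24 + 4*N (t(N) = (-4 + (-2 + N))*4 = (-6 + N)*4 = -24 + 4*N)
1/(t(-103) + 1/48359) + (-24 - 80)² = 1/((-24 + 4*(-103)) + 1/48359) + (-24 - 80)² = 1/((-24 - 412) + 1/48359) + (-104)² = 1/(-436 + 1/48359) + 10816 = 1/(-21084523/48359) + 10816 = -48359/21084523 + 10816 = 228050152409/21084523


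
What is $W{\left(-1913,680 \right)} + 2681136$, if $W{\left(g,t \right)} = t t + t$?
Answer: $3144216$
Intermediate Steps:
$W{\left(g,t \right)} = t + t^{2}$ ($W{\left(g,t \right)} = t^{2} + t = t + t^{2}$)
$W{\left(-1913,680 \right)} + 2681136 = 680 \left(1 + 680\right) + 2681136 = 680 \cdot 681 + 2681136 = 463080 + 2681136 = 3144216$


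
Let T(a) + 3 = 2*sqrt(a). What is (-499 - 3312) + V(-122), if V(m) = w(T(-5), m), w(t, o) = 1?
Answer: -3810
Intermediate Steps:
T(a) = -3 + 2*sqrt(a)
V(m) = 1
(-499 - 3312) + V(-122) = (-499 - 3312) + 1 = -3811 + 1 = -3810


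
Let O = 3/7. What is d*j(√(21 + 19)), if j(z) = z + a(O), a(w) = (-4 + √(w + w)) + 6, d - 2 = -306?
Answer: -608 - 608*√10 - 304*√42/7 ≈ -2812.1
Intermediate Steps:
d = -304 (d = 2 - 306 = -304)
O = 3/7 (O = 3*(⅐) = 3/7 ≈ 0.42857)
a(w) = 2 + √2*√w (a(w) = (-4 + √(2*w)) + 6 = (-4 + √2*√w) + 6 = 2 + √2*√w)
j(z) = 2 + z + √42/7 (j(z) = z + (2 + √2*√(3/7)) = z + (2 + √2*(√21/7)) = z + (2 + √42/7) = 2 + z + √42/7)
d*j(√(21 + 19)) = -304*(2 + √(21 + 19) + √42/7) = -304*(2 + √40 + √42/7) = -304*(2 + 2*√10 + √42/7) = -608 - 608*√10 - 304*√42/7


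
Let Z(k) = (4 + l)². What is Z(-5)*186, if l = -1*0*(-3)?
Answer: 2976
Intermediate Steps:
l = 0 (l = 0*(-3) = 0)
Z(k) = 16 (Z(k) = (4 + 0)² = 4² = 16)
Z(-5)*186 = 16*186 = 2976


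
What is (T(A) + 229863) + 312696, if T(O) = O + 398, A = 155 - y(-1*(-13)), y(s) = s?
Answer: 543099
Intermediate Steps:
A = 142 (A = 155 - (-1)*(-13) = 155 - 1*13 = 155 - 13 = 142)
T(O) = 398 + O
(T(A) + 229863) + 312696 = ((398 + 142) + 229863) + 312696 = (540 + 229863) + 312696 = 230403 + 312696 = 543099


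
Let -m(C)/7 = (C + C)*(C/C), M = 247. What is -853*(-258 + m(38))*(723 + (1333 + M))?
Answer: 1551922610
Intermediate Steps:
m(C) = -14*C (m(C) = -7*(C + C)*C/C = -7*2*C = -14*C)
-853*(-258 + m(38))*(723 + (1333 + M)) = -853*(-258 - 14*38)*(723 + (1333 + 247)) = -853*(-258 - 532)*(723 + 1580) = -(-673870)*2303 = -853*(-1819370) = 1551922610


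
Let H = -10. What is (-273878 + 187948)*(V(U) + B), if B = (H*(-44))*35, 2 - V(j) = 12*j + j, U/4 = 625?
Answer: 1469231140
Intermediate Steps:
U = 2500 (U = 4*625 = 2500)
V(j) = 2 - 13*j (V(j) = 2 - (12*j + j) = 2 - 13*j)
B = 15400 (B = -10*(-44)*35 = 440*35 = 15400)
(-273878 + 187948)*(V(U) + B) = (-273878 + 187948)*((2 - 13*2500) + 15400) = -85930*((2 - 32500) + 15400) = -85930*(-32498 + 15400) = -85930*(-17098) = 1469231140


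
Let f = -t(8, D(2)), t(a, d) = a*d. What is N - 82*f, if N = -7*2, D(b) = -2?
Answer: -1326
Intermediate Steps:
N = -14
f = 16 (f = -8*(-2) = -1*(-16) = 16)
N - 82*f = -14 - 82*16 = -14 - 1312 = -1326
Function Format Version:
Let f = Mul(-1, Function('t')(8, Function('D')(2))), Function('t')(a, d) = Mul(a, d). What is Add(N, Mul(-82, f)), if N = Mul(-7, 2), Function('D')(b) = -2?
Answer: -1326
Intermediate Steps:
N = -14
f = 16 (f = Mul(-1, Mul(8, -2)) = Mul(-1, -16) = 16)
Add(N, Mul(-82, f)) = Add(-14, Mul(-82, 16)) = Add(-14, -1312) = -1326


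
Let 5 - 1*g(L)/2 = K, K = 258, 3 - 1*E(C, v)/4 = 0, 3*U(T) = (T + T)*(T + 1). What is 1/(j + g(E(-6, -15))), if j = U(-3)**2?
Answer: -1/490 ≈ -0.0020408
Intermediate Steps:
U(T) = 2*T*(1 + T)/3 (U(T) = ((T + T)*(T + 1))/3 = ((2*T)*(1 + T))/3 = (2*T*(1 + T))/3 = 2*T*(1 + T)/3)
E(C, v) = 12 (E(C, v) = 12 - 4*0 = 12 + 0 = 12)
g(L) = -506 (g(L) = 10 - 2*258 = 10 - 516 = -506)
j = 16 (j = ((2/3)*(-3)*(1 - 3))**2 = ((2/3)*(-3)*(-2))**2 = 4**2 = 16)
1/(j + g(E(-6, -15))) = 1/(16 - 506) = 1/(-490) = -1/490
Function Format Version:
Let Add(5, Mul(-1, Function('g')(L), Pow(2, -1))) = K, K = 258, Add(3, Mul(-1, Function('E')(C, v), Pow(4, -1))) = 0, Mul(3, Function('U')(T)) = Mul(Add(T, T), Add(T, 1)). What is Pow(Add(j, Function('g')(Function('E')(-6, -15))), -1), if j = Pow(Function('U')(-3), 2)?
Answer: Rational(-1, 490) ≈ -0.0020408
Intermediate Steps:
Function('U')(T) = Mul(Rational(2, 3), T, Add(1, T)) (Function('U')(T) = Mul(Rational(1, 3), Mul(Add(T, T), Add(T, 1))) = Mul(Rational(1, 3), Mul(Mul(2, T), Add(1, T))) = Mul(Rational(1, 3), Mul(2, T, Add(1, T))) = Mul(Rational(2, 3), T, Add(1, T)))
Function('E')(C, v) = 12 (Function('E')(C, v) = Add(12, Mul(-4, 0)) = Add(12, 0) = 12)
Function('g')(L) = -506 (Function('g')(L) = Add(10, Mul(-2, 258)) = Add(10, -516) = -506)
j = 16 (j = Pow(Mul(Rational(2, 3), -3, Add(1, -3)), 2) = Pow(Mul(Rational(2, 3), -3, -2), 2) = Pow(4, 2) = 16)
Pow(Add(j, Function('g')(Function('E')(-6, -15))), -1) = Pow(Add(16, -506), -1) = Pow(-490, -1) = Rational(-1, 490)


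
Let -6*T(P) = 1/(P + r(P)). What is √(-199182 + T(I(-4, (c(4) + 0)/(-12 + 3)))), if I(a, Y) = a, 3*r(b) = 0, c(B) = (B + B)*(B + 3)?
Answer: I*√28682202/12 ≈ 446.3*I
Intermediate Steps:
c(B) = 2*B*(3 + B) (c(B) = (2*B)*(3 + B) = 2*B*(3 + B))
r(b) = 0 (r(b) = (⅓)*0 = 0)
T(P) = -1/(6*P) (T(P) = -1/(6*(P + 0)) = -1/(6*P))
√(-199182 + T(I(-4, (c(4) + 0)/(-12 + 3)))) = √(-199182 - ⅙/(-4)) = √(-199182 - ⅙*(-¼)) = √(-199182 + 1/24) = √(-4780367/24) = I*√28682202/12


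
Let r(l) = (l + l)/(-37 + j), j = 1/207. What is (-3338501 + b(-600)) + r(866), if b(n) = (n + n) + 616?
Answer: -12785535727/3829 ≈ -3.3391e+6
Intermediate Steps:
b(n) = 616 + 2*n (b(n) = 2*n + 616 = 616 + 2*n)
j = 1/207 ≈ 0.0048309
r(l) = -207*l/3829 (r(l) = (l + l)/(-37 + 1/207) = (2*l)/(-7658/207) = (2*l)*(-207/7658) = -207*l/3829)
(-3338501 + b(-600)) + r(866) = (-3338501 + (616 + 2*(-600))) - 207/3829*866 = (-3338501 + (616 - 1200)) - 179262/3829 = (-3338501 - 584) - 179262/3829 = -3339085 - 179262/3829 = -12785535727/3829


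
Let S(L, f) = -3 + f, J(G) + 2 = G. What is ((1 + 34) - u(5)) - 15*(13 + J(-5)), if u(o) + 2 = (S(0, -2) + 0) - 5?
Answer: -43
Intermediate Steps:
J(G) = -2 + G
u(o) = -12 (u(o) = -2 + (((-3 - 2) + 0) - 5) = -2 + ((-5 + 0) - 5) = -2 + (-5 - 5) = -2 - 10 = -12)
((1 + 34) - u(5)) - 15*(13 + J(-5)) = ((1 + 34) - 1*(-12)) - 15*(13 + (-2 - 5)) = (35 + 12) - 15*(13 - 7) = 47 - 15*6 = 47 - 90 = -43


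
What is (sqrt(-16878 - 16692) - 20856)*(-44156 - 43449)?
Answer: 1827089880 - 262815*I*sqrt(3730) ≈ 1.8271e+9 - 1.6051e+7*I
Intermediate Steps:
(sqrt(-16878 - 16692) - 20856)*(-44156 - 43449) = (sqrt(-33570) - 20856)*(-87605) = (3*I*sqrt(3730) - 20856)*(-87605) = (-20856 + 3*I*sqrt(3730))*(-87605) = 1827089880 - 262815*I*sqrt(3730)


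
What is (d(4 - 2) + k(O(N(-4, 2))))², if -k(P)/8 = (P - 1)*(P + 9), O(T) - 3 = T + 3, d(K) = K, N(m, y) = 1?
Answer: 586756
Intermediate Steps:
O(T) = 6 + T (O(T) = 3 + (T + 3) = 3 + (3 + T) = 6 + T)
k(P) = -8*(-1 + P)*(9 + P) (k(P) = -8*(P - 1)*(P + 9) = -8*(-1 + P)*(9 + P))
(d(4 - 2) + k(O(N(-4, 2))))² = ((4 - 2) + (72 - 64*(6 + 1) - 8*(6 + 1)²))² = (2 + (72 - 64*7 - 8*7²))² = (2 + (72 - 448 - 8*49))² = (2 + (72 - 448 - 392))² = (2 - 768)² = (-766)² = 586756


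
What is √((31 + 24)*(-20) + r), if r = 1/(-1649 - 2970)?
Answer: I*√23468681719/4619 ≈ 33.166*I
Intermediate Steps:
r = -1/4619 (r = 1/(-4619) = -1/4619 ≈ -0.00021650)
√((31 + 24)*(-20) + r) = √((31 + 24)*(-20) - 1/4619) = √(55*(-20) - 1/4619) = √(-1100 - 1/4619) = √(-5080901/4619) = I*√23468681719/4619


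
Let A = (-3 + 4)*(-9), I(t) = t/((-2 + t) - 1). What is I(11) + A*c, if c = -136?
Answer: 9803/8 ≈ 1225.4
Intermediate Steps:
I(t) = t/(-3 + t)
A = -9 (A = 1*(-9) = -9)
I(11) + A*c = 11/(-3 + 11) - 9*(-136) = 11/8 + 1224 = 9803/8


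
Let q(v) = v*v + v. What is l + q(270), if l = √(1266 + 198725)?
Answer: 73170 + √199991 ≈ 73617.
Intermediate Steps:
q(v) = v + v² (q(v) = v² + v = v + v²)
l = √199991 ≈ 447.20
l + q(270) = √199991 + 270*(1 + 270) = √199991 + 270*271 = √199991 + 73170 = 73170 + √199991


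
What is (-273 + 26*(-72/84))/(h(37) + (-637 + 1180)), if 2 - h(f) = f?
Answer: -2067/3556 ≈ -0.58127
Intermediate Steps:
h(f) = 2 - f
(-273 + 26*(-72/84))/(h(37) + (-637 + 1180)) = (-273 + 26*(-72/84))/((2 - 1*37) + (-637 + 1180)) = (-273 + 26*(-72*1/84))/((2 - 37) + 543) = (-273 + 26*(-6/7))/(-35 + 543) = (-273 - 156/7)/508 = -2067/7*1/508 = -2067/3556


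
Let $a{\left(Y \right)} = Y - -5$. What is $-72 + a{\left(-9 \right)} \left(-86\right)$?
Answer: $272$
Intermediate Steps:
$a{\left(Y \right)} = 5 + Y$ ($a{\left(Y \right)} = Y + 5 = 5 + Y$)
$-72 + a{\left(-9 \right)} \left(-86\right) = -72 + \left(5 - 9\right) \left(-86\right) = -72 - -344 = -72 + 344 = 272$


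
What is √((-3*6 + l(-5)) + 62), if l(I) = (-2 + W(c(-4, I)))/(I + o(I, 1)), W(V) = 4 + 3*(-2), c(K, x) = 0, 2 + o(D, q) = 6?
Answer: 4*√3 ≈ 6.9282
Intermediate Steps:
o(D, q) = 4 (o(D, q) = -2 + 6 = 4)
W(V) = -2 (W(V) = 4 - 6 = -2)
l(I) = -4/(4 + I) (l(I) = (-2 - 2)/(I + 4) = -4/(4 + I))
√((-3*6 + l(-5)) + 62) = √((-3*6 - 4/(4 - 5)) + 62) = √((-18 - 4/(-1)) + 62) = √((-18 - 4*(-1)) + 62) = √((-18 + 4) + 62) = √(-14 + 62) = √48 = 4*√3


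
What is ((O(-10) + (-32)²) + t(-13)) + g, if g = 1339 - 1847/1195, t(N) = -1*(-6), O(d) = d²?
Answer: 2948608/1195 ≈ 2467.5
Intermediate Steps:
t(N) = 6
g = 1598258/1195 (g = 1339 - 1847/1195 = 1598258/1195 ≈ 1337.5)
((O(-10) + (-32)²) + t(-13)) + g = (((-10)² + (-32)²) + 6) + 1598258/1195 = ((100 + 1024) + 6) + 1598258/1195 = (1124 + 6) + 1598258/1195 = 1130 + 1598258/1195 = 2948608/1195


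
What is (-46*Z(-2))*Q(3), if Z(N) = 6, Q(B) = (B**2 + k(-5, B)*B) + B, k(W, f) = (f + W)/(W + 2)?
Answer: -3864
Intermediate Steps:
k(W, f) = (W + f)/(2 + W)
Q(B) = B + B**2 + B*(5/3 - B/3) (Q(B) = (B**2 + ((-5 + B)/(2 - 5))*B) + B = (B**2 + ((-5 + B)/(-3))*B) + B = (B**2 + (-(-5 + B)/3)*B) + B = (B**2 + (5/3 - B/3)*B) + B = (B**2 + B*(5/3 - B/3)) + B = B + B**2 + B*(5/3 - B/3))
(-46*Z(-2))*Q(3) = (-46*6)*((2/3)*3*(4 + 3)) = -184*3*7 = -276*14 = -3864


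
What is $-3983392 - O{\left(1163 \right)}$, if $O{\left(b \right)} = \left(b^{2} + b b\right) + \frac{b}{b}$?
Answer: $-6688531$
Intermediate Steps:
$O{\left(b \right)} = 1 + 2 b^{2}$ ($O{\left(b \right)} = \left(b^{2} + b^{2}\right) + 1 = 2 b^{2} + 1 = 1 + 2 b^{2}$)
$-3983392 - O{\left(1163 \right)} = -3983392 - \left(1 + 2 \cdot 1163^{2}\right) = -3983392 - \left(1 + 2 \cdot 1352569\right) = -3983392 - \left(1 + 2705138\right) = -3983392 - 2705139 = -6688531$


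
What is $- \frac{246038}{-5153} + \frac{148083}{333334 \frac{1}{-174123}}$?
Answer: $- \frac{132786320614285}{1717670102} \approx -77306.0$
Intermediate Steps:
$- \frac{246038}{-5153} + \frac{148083}{333334 \frac{1}{-174123}} = \left(-246038\right) \left(- \frac{1}{5153}\right) + \frac{148083}{333334 \left(- \frac{1}{174123}\right)} = \frac{246038}{5153} + \frac{148083}{- \frac{333334}{174123}} = \frac{246038}{5153} + 148083 \left(- \frac{174123}{333334}\right) = \frac{246038}{5153} - \frac{25784656209}{333334} = - \frac{132786320614285}{1717670102}$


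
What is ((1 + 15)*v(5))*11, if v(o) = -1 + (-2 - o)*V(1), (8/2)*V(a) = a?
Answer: -484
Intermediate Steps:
V(a) = a/4
v(o) = -3/2 - o/4 (v(o) = -1 + (-2 - o)*((1/4)*1) = -1 + (-2 - o)*(1/4) = -1 + (-1/2 - o/4) = -3/2 - o/4)
((1 + 15)*v(5))*11 = ((1 + 15)*(-3/2 - 1/4*5))*11 = (16*(-3/2 - 5/4))*11 = (16*(-11/4))*11 = -44*11 = -484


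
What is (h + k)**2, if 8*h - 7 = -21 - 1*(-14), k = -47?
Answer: 2209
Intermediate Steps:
h = 0 (h = 7/8 + (-21 - 1*(-14))/8 = 7/8 + (-21 + 14)/8 = 7/8 + (1/8)*(-7) = 7/8 - 7/8 = 0)
(h + k)**2 = (0 - 47)**2 = (-47)**2 = 2209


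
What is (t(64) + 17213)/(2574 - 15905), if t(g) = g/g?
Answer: -17214/13331 ≈ -1.2913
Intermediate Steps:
t(g) = 1
(t(64) + 17213)/(2574 - 15905) = (1 + 17213)/(2574 - 15905) = 17214/(-13331) = 17214*(-1/13331) = -17214/13331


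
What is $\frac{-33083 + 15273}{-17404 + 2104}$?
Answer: $\frac{1781}{1530} \approx 1.1641$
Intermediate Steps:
$\frac{-33083 + 15273}{-17404 + 2104} = - \frac{17810}{-15300} = \left(-17810\right) \left(- \frac{1}{15300}\right) = \frac{1781}{1530}$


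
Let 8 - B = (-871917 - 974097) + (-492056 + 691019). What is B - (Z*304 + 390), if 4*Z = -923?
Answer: 1716817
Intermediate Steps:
Z = -923/4 (Z = (¼)*(-923) = -923/4 ≈ -230.75)
B = 1647059 (B = 8 - ((-871917 - 974097) + (-492056 + 691019)) = 8 - (-1846014 + 198963) = 8 - 1*(-1647051) = 8 + 1647051 = 1647059)
B - (Z*304 + 390) = 1647059 - (-923/4*304 + 390) = 1647059 - (-70148 + 390) = 1647059 - 1*(-69758) = 1647059 + 69758 = 1716817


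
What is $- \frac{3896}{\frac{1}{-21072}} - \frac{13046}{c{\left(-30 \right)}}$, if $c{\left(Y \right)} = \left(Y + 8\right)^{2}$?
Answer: $\frac{1806122671}{22} \approx 8.2097 \cdot 10^{7}$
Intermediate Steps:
$c{\left(Y \right)} = \left(8 + Y\right)^{2}$
$- \frac{3896}{\frac{1}{-21072}} - \frac{13046}{c{\left(-30 \right)}} = - \frac{3896}{\frac{1}{-21072}} - \frac{13046}{\left(8 - 30\right)^{2}} = - \frac{3896}{- \frac{1}{21072}} - \frac{13046}{\left(-22\right)^{2}} = \left(-3896\right) \left(-21072\right) - \frac{13046}{484} = 82096512 - \frac{593}{22} = \frac{1806122671}{22}$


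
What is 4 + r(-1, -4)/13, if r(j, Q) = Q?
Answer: 48/13 ≈ 3.6923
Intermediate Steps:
4 + r(-1, -4)/13 = 4 - 4/13 = 48/13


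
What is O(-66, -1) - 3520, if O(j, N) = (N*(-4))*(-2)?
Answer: -3528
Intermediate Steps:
O(j, N) = 8*N (O(j, N) = -4*N*(-2) = 8*N)
O(-66, -1) - 3520 = 8*(-1) - 3520 = -8 - 3520 = -3528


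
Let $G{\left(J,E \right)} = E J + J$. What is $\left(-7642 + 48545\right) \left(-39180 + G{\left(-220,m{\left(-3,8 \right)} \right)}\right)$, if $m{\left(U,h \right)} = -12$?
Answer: $-1503594280$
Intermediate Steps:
$G{\left(J,E \right)} = J + E J$
$\left(-7642 + 48545\right) \left(-39180 + G{\left(-220,m{\left(-3,8 \right)} \right)}\right) = \left(-7642 + 48545\right) \left(-39180 - 220 \left(1 - 12\right)\right) = 40903 \left(-39180 - -2420\right) = 40903 \left(-39180 + 2420\right) = 40903 \left(-36760\right) = -1503594280$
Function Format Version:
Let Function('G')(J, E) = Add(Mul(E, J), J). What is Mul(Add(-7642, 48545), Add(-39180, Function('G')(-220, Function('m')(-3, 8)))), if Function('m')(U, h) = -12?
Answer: -1503594280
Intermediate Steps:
Function('G')(J, E) = Add(J, Mul(E, J))
Mul(Add(-7642, 48545), Add(-39180, Function('G')(-220, Function('m')(-3, 8)))) = Mul(Add(-7642, 48545), Add(-39180, Mul(-220, Add(1, -12)))) = Mul(40903, Add(-39180, Mul(-220, -11))) = Mul(40903, Add(-39180, 2420)) = Mul(40903, -36760) = -1503594280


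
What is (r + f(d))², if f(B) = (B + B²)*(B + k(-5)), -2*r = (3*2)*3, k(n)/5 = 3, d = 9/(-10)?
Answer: 105452361/1000000 ≈ 105.45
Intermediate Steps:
d = -9/10 (d = 9*(-⅒) = -9/10 ≈ -0.90000)
k(n) = 15 (k(n) = 5*3 = 15)
r = -9 (r = -3*2*3/2 = -3*3 = -½*18 = -9)
f(B) = (15 + B)*(B + B²) (f(B) = (B + B²)*(B + 15) = (B + B²)*(15 + B) = (15 + B)*(B + B²))
(r + f(d))² = (-9 - 9*(15 + (-9/10)² + 16*(-9/10))/10)² = (-9 - 9*(15 + 81/100 - 72/5)/10)² = (-9 - 9/10*141/100)² = (-9 - 1269/1000)² = (-10269/1000)² = 105452361/1000000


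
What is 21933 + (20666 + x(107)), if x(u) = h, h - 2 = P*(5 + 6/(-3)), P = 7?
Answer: 42622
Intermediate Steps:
h = 23 (h = 2 + 7*(5 + 6/(-3)) = 2 + 7*(5 + 6*(-⅓)) = 2 + 7*(5 - 2) = 2 + 7*3 = 2 + 21 = 23)
x(u) = 23
21933 + (20666 + x(107)) = 21933 + (20666 + 23) = 21933 + 20689 = 42622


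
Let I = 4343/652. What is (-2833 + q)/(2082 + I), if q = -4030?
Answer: -4474676/1361807 ≈ -3.2858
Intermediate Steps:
I = 4343/652 (I = 4343*(1/652) = 4343/652 ≈ 6.6610)
(-2833 + q)/(2082 + I) = (-2833 - 4030)/(2082 + 4343/652) = -6863/1361807/652 = -6863*652/1361807 = -4474676/1361807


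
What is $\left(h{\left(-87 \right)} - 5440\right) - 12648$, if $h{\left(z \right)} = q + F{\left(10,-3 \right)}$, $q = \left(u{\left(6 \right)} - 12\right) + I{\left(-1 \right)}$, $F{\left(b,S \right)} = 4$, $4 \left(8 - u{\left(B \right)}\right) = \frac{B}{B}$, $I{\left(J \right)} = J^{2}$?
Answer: $- \frac{72349}{4} \approx -18087.0$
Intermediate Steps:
$u{\left(B \right)} = \frac{31}{4}$ ($u{\left(B \right)} = 8 - \frac{B \frac{1}{B}}{4} = 8 - \frac{1}{4} = \frac{31}{4}$)
$q = - \frac{13}{4}$ ($q = \left(\frac{31}{4} - 12\right) + \left(-1\right)^{2} = - \frac{17}{4} + 1 = - \frac{13}{4} \approx -3.25$)
$h{\left(z \right)} = \frac{3}{4}$ ($h{\left(z \right)} = - \frac{13}{4} + 4 = \frac{3}{4}$)
$\left(h{\left(-87 \right)} - 5440\right) - 12648 = \left(\frac{3}{4} - 5440\right) - 12648 = - \frac{21757}{4} - 12648 = - \frac{72349}{4}$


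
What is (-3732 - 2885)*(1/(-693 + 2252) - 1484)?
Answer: 15308793435/1559 ≈ 9.8196e+6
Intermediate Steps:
(-3732 - 2885)*(1/(-693 + 2252) - 1484) = -6617*(1/1559 - 1484) = -6617*(-2313555/1559) = 15308793435/1559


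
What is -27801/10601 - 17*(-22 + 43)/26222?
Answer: -104683197/39711346 ≈ -2.6361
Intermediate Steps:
-27801/10601 - 17*(-22 + 43)/26222 = -27801*1/10601 - 17*21*(1/26222) = -27801/10601 - 357*1/26222 = -27801/10601 - 51/3746 = -104683197/39711346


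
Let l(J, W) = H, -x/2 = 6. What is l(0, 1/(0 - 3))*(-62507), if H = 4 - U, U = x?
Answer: -1000112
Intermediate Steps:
x = -12 (x = -2*6 = -12)
U = -12
H = 16 (H = 4 - 1*(-12) = 4 + 12 = 16)
l(J, W) = 16
l(0, 1/(0 - 3))*(-62507) = 16*(-62507) = -1000112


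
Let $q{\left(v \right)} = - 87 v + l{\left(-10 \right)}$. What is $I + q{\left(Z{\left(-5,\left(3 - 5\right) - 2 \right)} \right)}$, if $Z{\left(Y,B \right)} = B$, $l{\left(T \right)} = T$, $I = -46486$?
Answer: $-46148$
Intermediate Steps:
$q{\left(v \right)} = -10 - 87 v$ ($q{\left(v \right)} = - 87 v - 10 = -10 - 87 v$)
$I + q{\left(Z{\left(-5,\left(3 - 5\right) - 2 \right)} \right)} = -46486 - \left(10 + 87 \left(\left(3 - 5\right) - 2\right)\right) = -46486 - \left(10 + 87 \left(-2 - 2\right)\right) = -46486 - -338 = -46486 + \left(-10 + 348\right) = -46486 + 338 = -46148$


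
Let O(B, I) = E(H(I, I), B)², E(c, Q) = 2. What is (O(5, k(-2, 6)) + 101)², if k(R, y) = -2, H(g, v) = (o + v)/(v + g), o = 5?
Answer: 11025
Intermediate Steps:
H(g, v) = (5 + v)/(g + v) (H(g, v) = (5 + v)/(v + g) = (5 + v)/(g + v))
O(B, I) = 4 (O(B, I) = 2² = 4)
(O(5, k(-2, 6)) + 101)² = (4 + 101)² = 105² = 11025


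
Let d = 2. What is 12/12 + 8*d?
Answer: 17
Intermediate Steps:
12/12 + 8*d = 12/12 + 8*2 = 12*(1/12) + 16 = 1 + 16 = 17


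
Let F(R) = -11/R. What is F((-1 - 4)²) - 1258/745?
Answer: -7929/3725 ≈ -2.1286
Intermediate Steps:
F((-1 - 4)²) - 1258/745 = -11/(-1 - 4)² - 1258/745 = -11/((-5)²) - 1258*1/745 = -11/25 - 1258/745 = -7929/3725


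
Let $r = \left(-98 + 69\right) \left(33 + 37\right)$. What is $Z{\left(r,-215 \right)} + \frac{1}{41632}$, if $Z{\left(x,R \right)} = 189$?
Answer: $\frac{7868449}{41632} \approx 189.0$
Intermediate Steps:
$r = -2030$ ($r = \left(-29\right) 70 = -2030$)
$Z{\left(r,-215 \right)} + \frac{1}{41632} = 189 + \frac{1}{41632} = \frac{7868449}{41632}$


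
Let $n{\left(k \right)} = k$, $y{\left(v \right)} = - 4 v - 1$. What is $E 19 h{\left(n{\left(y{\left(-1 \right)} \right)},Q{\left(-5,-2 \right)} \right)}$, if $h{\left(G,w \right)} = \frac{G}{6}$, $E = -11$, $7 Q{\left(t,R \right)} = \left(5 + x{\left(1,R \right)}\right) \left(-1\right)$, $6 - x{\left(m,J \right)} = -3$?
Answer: $- \frac{209}{2} \approx -104.5$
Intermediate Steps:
$y{\left(v \right)} = -1 - 4 v$
$x{\left(m,J \right)} = 9$ ($x{\left(m,J \right)} = 6 - -3 = 6 + 3 = 9$)
$Q{\left(t,R \right)} = -2$ ($Q{\left(t,R \right)} = \frac{\left(5 + 9\right) \left(-1\right)}{7} = \frac{14 \left(-1\right)}{7} = \frac{1}{7} \left(-14\right) = -2$)
$h{\left(G,w \right)} = \frac{G}{6}$ ($h{\left(G,w \right)} = G \frac{1}{6} = \frac{G}{6}$)
$E 19 h{\left(n{\left(y{\left(-1 \right)} \right)},Q{\left(-5,-2 \right)} \right)} = \left(-11\right) 19 \frac{-1 - -4}{6} = - 209 \frac{-1 + 4}{6} = - 209 \cdot \frac{1}{6} \cdot 3 = \left(-209\right) \frac{1}{2} = - \frac{209}{2}$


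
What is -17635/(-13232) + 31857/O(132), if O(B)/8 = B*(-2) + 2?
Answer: -12017777/866696 ≈ -13.866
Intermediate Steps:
O(B) = 16 - 16*B (O(B) = 8*(B*(-2) + 2) = 8*(-2*B + 2) = 8*(2 - 2*B) = 16 - 16*B)
-17635/(-13232) + 31857/O(132) = -17635/(-13232) + 31857/(16 - 16*132) = -17635*(-1/13232) + 31857/(16 - 2112) = 17635/13232 + 31857/(-2096) = 17635/13232 + 31857*(-1/2096) = 17635/13232 - 31857/2096 = -12017777/866696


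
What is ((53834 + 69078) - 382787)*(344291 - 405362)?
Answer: 15870826125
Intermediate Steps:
((53834 + 69078) - 382787)*(344291 - 405362) = (122912 - 382787)*(-61071) = -259875*(-61071) = 15870826125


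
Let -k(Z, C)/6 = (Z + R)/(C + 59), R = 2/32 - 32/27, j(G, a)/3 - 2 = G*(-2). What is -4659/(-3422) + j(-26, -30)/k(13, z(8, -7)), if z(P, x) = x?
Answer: -2051633487/17558282 ≈ -116.85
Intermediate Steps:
j(G, a) = 6 - 6*G (j(G, a) = 6 + 3*(G*(-2)) = 6 + 3*(-2*G) = 6 - 6*G)
R = -485/432 (R = 2*(1/32) - 32*1/27 = 1/16 - 32/27 = -485/432 ≈ -1.1227)
k(Z, C) = -6*(-485/432 + Z)/(59 + C) (k(Z, C) = -6*(Z - 485/432)/(C + 59) = -6*(-485/432 + Z)/(59 + C))
-4659/(-3422) + j(-26, -30)/k(13, z(8, -7)) = -4659/(-3422) + (6 - 6*(-26))/(((485 - 432*13)/(72*(59 - 7)))) = -4659*(-1/3422) + (6 + 156)/(((1/72)*(485 - 5616)/52)) = 4659/3422 + 162/(((1/72)*(1/52)*(-5131))) = 4659/3422 + 162/(-5131/3744) = 4659/3422 + 162*(-3744/5131) = 4659/3422 - 606528/5131 = -2051633487/17558282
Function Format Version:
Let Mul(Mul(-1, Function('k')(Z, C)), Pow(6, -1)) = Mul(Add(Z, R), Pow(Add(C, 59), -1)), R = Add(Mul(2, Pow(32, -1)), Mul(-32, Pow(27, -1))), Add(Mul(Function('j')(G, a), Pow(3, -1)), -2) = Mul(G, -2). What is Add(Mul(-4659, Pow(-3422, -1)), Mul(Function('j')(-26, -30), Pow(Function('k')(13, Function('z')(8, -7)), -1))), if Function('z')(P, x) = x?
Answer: Rational(-2051633487, 17558282) ≈ -116.85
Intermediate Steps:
Function('j')(G, a) = Add(6, Mul(-6, G)) (Function('j')(G, a) = Add(6, Mul(3, Mul(G, -2))) = Add(6, Mul(3, Mul(-2, G))) = Add(6, Mul(-6, G)))
R = Rational(-485, 432) (R = Add(Mul(2, Rational(1, 32)), Mul(-32, Rational(1, 27))) = Add(Rational(1, 16), Rational(-32, 27)) = Rational(-485, 432) ≈ -1.1227)
Function('k')(Z, C) = Mul(-6, Pow(Add(59, C), -1), Add(Rational(-485, 432), Z)) (Function('k')(Z, C) = Mul(-6, Mul(Add(Z, Rational(-485, 432)), Pow(Add(C, 59), -1))) = Mul(-6, Mul(Add(Rational(-485, 432), Z), Pow(Add(59, C), -1))) = Mul(-6, Mul(Pow(Add(59, C), -1), Add(Rational(-485, 432), Z))) = Mul(-6, Pow(Add(59, C), -1), Add(Rational(-485, 432), Z)))
Add(Mul(-4659, Pow(-3422, -1)), Mul(Function('j')(-26, -30), Pow(Function('k')(13, Function('z')(8, -7)), -1))) = Add(Mul(-4659, Pow(-3422, -1)), Mul(Add(6, Mul(-6, -26)), Pow(Mul(Rational(1, 72), Pow(Add(59, -7), -1), Add(485, Mul(-432, 13))), -1))) = Add(Mul(-4659, Rational(-1, 3422)), Mul(Add(6, 156), Pow(Mul(Rational(1, 72), Pow(52, -1), Add(485, -5616)), -1))) = Add(Rational(4659, 3422), Mul(162, Pow(Mul(Rational(1, 72), Rational(1, 52), -5131), -1))) = Add(Rational(4659, 3422), Mul(162, Pow(Rational(-5131, 3744), -1))) = Add(Rational(4659, 3422), Mul(162, Rational(-3744, 5131))) = Add(Rational(4659, 3422), Rational(-606528, 5131)) = Rational(-2051633487, 17558282)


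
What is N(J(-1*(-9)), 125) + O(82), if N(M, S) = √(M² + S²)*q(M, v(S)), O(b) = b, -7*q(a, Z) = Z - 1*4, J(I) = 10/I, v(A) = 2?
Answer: 82 + 10*√50629/63 ≈ 117.72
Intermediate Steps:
q(a, Z) = 4/7 - Z/7 (q(a, Z) = -(Z - 1*4)/7 = -(Z - 4)/7 = -(-4 + Z)/7 = 4/7 - Z/7)
N(M, S) = 2*√(M² + S²)/7 (N(M, S) = √(M² + S²)*(4/7 - ⅐*2) = √(M² + S²)*(4/7 - 2/7) = √(M² + S²)*(2/7) = 2*√(M² + S²)/7)
N(J(-1*(-9)), 125) + O(82) = 2*√((10/((-1*(-9))))² + 125²)/7 + 82 = 2*√((10/9)² + 15625)/7 + 82 = 2*√(100/81 + 15625)/7 + 82 = 2*√(1265725/81)/7 + 82 = 2*(5*√50629/9)/7 + 82 = 10*√50629/63 + 82 = 82 + 10*√50629/63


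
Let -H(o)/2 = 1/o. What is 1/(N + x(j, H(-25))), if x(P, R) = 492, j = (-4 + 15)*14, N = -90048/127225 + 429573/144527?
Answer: 2626778225/1298323180647 ≈ 0.0020232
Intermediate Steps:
H(o) = -2/o
N = 5948293947/2626778225 (N = -90048*1/127225 + 429573*(1/144527) = -12864/18175 + 429573/144527 = 5948293947/2626778225 ≈ 2.2645)
j = 154 (j = 11*14 = 154)
1/(N + x(j, H(-25))) = 1/(5948293947/2626778225 + 492) = 1/(1298323180647/2626778225) = 2626778225/1298323180647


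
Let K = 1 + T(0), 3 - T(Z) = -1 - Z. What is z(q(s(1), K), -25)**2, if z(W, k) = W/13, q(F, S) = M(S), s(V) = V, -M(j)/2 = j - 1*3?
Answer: 16/169 ≈ 0.094675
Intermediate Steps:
M(j) = 6 - 2*j (M(j) = -2*(j - 1*3) = -2*(j - 3) = -2*(-3 + j) = 6 - 2*j)
T(Z) = 4 + Z (T(Z) = 3 - (-1 - Z) = 3 + (1 + Z) = 4 + Z)
K = 5 (K = 1 + (4 + 0) = 1 + 4 = 5)
q(F, S) = 6 - 2*S
z(W, k) = W/13
z(q(s(1), K), -25)**2 = ((6 - 2*5)/13)**2 = ((6 - 10)/13)**2 = ((1/13)*(-4))**2 = (-4/13)**2 = 16/169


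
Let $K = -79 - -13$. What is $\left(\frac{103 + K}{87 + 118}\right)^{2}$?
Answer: $\frac{1369}{42025} \approx 0.032576$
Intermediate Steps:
$K = -66$ ($K = -79 + 13 = -66$)
$\left(\frac{103 + K}{87 + 118}\right)^{2} = \left(\frac{103 - 66}{87 + 118}\right)^{2} = \left(\frac{37}{205}\right)^{2} = \frac{1369}{42025}$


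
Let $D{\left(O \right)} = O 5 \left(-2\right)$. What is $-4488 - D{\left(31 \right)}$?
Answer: $-4178$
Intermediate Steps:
$D{\left(O \right)} = - 10 O$ ($D{\left(O \right)} = 5 O \left(-2\right) = - 10 O$)
$-4488 - D{\left(31 \right)} = -4488 - \left(-10\right) 31 = -4488 - -310 = -4488 + 310 = -4178$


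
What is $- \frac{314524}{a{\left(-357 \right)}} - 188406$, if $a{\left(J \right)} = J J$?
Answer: $- \frac{3430352974}{18207} \approx -1.8841 \cdot 10^{5}$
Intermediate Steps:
$a{\left(J \right)} = J^{2}$
$- \frac{314524}{a{\left(-357 \right)}} - 188406 = - \frac{314524}{\left(-357\right)^{2}} - 188406 = - \frac{314524}{127449} - 188406 = \left(-314524\right) \frac{1}{127449} - 188406 = - \frac{44932}{18207} - 188406 = - \frac{3430352974}{18207}$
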